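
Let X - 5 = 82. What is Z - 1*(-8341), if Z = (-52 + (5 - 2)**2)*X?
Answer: 4600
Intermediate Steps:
X = 87 (X = 5 + 82 = 87)
Z = -3741 (Z = (-52 + (5 - 2)**2)*87 = (-52 + 3**2)*87 = (-52 + 9)*87 = -43*87 = -3741)
Z - 1*(-8341) = -3741 - 1*(-8341) = -3741 + 8341 = 4600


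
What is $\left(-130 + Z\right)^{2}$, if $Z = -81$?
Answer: $44521$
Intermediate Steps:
$\left(-130 + Z\right)^{2} = \left(-130 - 81\right)^{2} = \left(-211\right)^{2} = 44521$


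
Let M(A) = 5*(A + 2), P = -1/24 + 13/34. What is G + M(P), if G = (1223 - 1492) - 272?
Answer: -215953/408 ≈ -529.30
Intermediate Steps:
P = 139/408 (P = -1*1/24 + 13*(1/34) = -1/24 + 13/34 = 139/408 ≈ 0.34069)
M(A) = 10 + 5*A (M(A) = 5*(2 + A) = 10 + 5*A)
G = -541 (G = -269 - 272 = -541)
G + M(P) = -541 + (10 + 5*(139/408)) = -541 + (10 + 695/408) = -541 + 4775/408 = -215953/408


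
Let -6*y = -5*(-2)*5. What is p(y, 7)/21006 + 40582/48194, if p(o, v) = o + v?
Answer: 639300925/759272373 ≈ 0.84199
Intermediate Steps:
y = -25/3 (y = -(-5*(-2))*5/6 = -5*5/3 = -⅙*50 = -25/3 ≈ -8.3333)
p(y, 7)/21006 + 40582/48194 = (-25/3 + 7)/21006 + 40582/48194 = -4/3*1/21006 + 40582*(1/48194) = -2/31509 + 20291/24097 = 639300925/759272373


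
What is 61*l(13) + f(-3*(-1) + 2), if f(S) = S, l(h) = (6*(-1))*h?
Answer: -4753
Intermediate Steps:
l(h) = -6*h
61*l(13) + f(-3*(-1) + 2) = 61*(-6*13) + (-3*(-1) + 2) = 61*(-78) + (3 + 2) = -4758 + 5 = -4753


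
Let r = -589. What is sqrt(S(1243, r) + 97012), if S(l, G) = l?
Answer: sqrt(98255) ≈ 313.46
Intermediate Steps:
sqrt(S(1243, r) + 97012) = sqrt(1243 + 97012) = sqrt(98255)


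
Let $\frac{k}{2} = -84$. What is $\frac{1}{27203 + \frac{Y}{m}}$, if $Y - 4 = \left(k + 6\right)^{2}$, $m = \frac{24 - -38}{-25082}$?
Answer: $- \frac{31}{328332875} \approx -9.4416 \cdot 10^{-8}$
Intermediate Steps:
$k = -168$ ($k = 2 \left(-84\right) = -168$)
$m = - \frac{31}{12541}$ ($m = \left(24 + 38\right) \left(- \frac{1}{25082}\right) = 62 \left(- \frac{1}{25082}\right) = - \frac{31}{12541} \approx -0.0024719$)
$Y = 26248$ ($Y = 4 + \left(-168 + 6\right)^{2} = 4 + \left(-162\right)^{2} = 4 + 26244 = 26248$)
$\frac{1}{27203 + \frac{Y}{m}} = \frac{1}{27203 + \frac{26248}{- \frac{31}{12541}}} = \frac{1}{27203 + 26248 \left(- \frac{12541}{31}\right)} = \frac{1}{27203 - \frac{329176168}{31}} = \frac{1}{- \frac{328332875}{31}} = - \frac{31}{328332875}$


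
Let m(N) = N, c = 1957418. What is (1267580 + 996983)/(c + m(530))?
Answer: 2264563/1957948 ≈ 1.1566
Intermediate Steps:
(1267580 + 996983)/(c + m(530)) = (1267580 + 996983)/(1957418 + 530) = 2264563/1957948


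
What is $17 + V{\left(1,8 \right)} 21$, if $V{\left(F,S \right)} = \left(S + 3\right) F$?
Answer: $248$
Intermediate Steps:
$V{\left(F,S \right)} = F \left(3 + S\right)$ ($V{\left(F,S \right)} = \left(3 + S\right) F = F \left(3 + S\right)$)
$17 + V{\left(1,8 \right)} 21 = 17 + 1 \left(3 + 8\right) 21 = 17 + 1 \cdot 11 \cdot 21 = 17 + 11 \cdot 21 = 17 + 231 = 248$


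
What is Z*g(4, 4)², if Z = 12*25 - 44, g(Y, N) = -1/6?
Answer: 64/9 ≈ 7.1111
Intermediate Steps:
g(Y, N) = -⅙ (g(Y, N) = -1*⅙ = -⅙)
Z = 256 (Z = 300 - 44 = 256)
Z*g(4, 4)² = 256*(-⅙)² = 256*(1/36) = 64/9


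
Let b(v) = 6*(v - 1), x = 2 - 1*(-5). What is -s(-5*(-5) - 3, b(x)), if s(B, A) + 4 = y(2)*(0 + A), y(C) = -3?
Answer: 112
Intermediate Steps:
x = 7 (x = 2 + 5 = 7)
b(v) = -6 + 6*v (b(v) = 6*(-1 + v) = -6 + 6*v)
s(B, A) = -4 - 3*A (s(B, A) = -4 - 3*(0 + A) = -4 - 3*A)
-s(-5*(-5) - 3, b(x)) = -(-4 - 3*(-6 + 6*7)) = -(-4 - 3*(-6 + 42)) = -(-4 - 3*36) = -(-4 - 108) = -1*(-112) = 112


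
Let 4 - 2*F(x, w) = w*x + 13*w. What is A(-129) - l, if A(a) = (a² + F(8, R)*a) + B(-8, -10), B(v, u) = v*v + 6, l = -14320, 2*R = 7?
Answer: 142055/4 ≈ 35514.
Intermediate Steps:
R = 7/2 (R = (½)*7 = 7/2 ≈ 3.5000)
B(v, u) = 6 + v² (B(v, u) = v² + 6 = 6 + v²)
F(x, w) = 2 - 13*w/2 - w*x/2 (F(x, w) = 2 - (w*x + 13*w)/2 = 2 - (13*w + w*x)/2 = 2 + (-13*w/2 - w*x/2) = 2 - 13*w/2 - w*x/2)
A(a) = 70 + a² - 139*a/4 (A(a) = (a² + (2 - 13/2*7/2 - ½*7/2*8)*a) + (6 + (-8)²) = (a² + (2 - 91/4 - 14)*a) + (6 + 64) = (a² - 139*a/4) + 70 = 70 + a² - 139*a/4)
A(-129) - l = (70 + (-129)² - 139/4*(-129)) - 1*(-14320) = (70 + 16641 + 17931/4) + 14320 = 84775/4 + 14320 = 142055/4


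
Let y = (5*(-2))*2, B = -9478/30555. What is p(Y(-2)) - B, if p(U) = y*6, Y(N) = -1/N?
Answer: -522446/4365 ≈ -119.69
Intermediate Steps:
B = -1354/4365 (B = -9478*1/30555 = -1354/4365 ≈ -0.31019)
y = -20 (y = -10*2 = -20)
p(U) = -120 (p(U) = -20*6 = -120)
p(Y(-2)) - B = -120 - 1*(-1354/4365) = -120 + 1354/4365 = -522446/4365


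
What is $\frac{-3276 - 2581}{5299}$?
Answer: $- \frac{5857}{5299} \approx -1.1053$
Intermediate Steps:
$\frac{-3276 - 2581}{5299} = \left(-5857\right) \frac{1}{5299} = - \frac{5857}{5299}$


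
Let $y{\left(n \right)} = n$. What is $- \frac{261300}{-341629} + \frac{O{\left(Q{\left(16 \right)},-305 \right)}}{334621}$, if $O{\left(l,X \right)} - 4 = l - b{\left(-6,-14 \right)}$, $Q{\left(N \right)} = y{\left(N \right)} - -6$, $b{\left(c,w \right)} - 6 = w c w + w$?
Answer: $\frac{87849838390}{114316237609} \approx 0.76848$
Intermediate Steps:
$b{\left(c,w \right)} = 6 + w + c w^{2}$ ($b{\left(c,w \right)} = 6 + \left(w c w + w\right) = 6 + \left(c w w + w\right) = 6 + \left(c w^{2} + w\right) = 6 + \left(w + c w^{2}\right) = 6 + w + c w^{2}$)
$Q{\left(N \right)} = 6 + N$ ($Q{\left(N \right)} = N - -6 = N + 6 = 6 + N$)
$O{\left(l,X \right)} = 1188 + l$ ($O{\left(l,X \right)} = 4 - \left(-8 - 1176 - l\right) = 4 + \left(l - \left(6 - 14 - 1176\right)\right) = 4 + \left(l - -1184\right) = 4 + \left(l + 1184\right) = 4 + \left(1184 + l\right) = 1188 + l$)
$- \frac{261300}{-341629} + \frac{O{\left(Q{\left(16 \right)},-305 \right)}}{334621} = - \frac{261300}{-341629} + \frac{1188 + \left(6 + 16\right)}{334621} = \left(-261300\right) \left(- \frac{1}{341629}\right) + \left(1188 + 22\right) \frac{1}{334621} = \frac{261300}{341629} + 1210 \cdot \frac{1}{334621} = \frac{261300}{341629} + \frac{1210}{334621} = \frac{87849838390}{114316237609}$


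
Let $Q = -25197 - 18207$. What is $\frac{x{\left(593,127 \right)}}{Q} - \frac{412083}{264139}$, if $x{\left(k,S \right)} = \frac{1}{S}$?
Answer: $- \frac{2271528681703}{1456015522812} \approx -1.5601$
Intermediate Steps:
$Q = -43404$
$\frac{x{\left(593,127 \right)}}{Q} - \frac{412083}{264139} = \frac{1}{127 \left(-43404\right)} - \frac{412083}{264139} = \frac{1}{127} \left(- \frac{1}{43404}\right) - \frac{412083}{264139} = - \frac{1}{5512308} - \frac{412083}{264139} = - \frac{2271528681703}{1456015522812}$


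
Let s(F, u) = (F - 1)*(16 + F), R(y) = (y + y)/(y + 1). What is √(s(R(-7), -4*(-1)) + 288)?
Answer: 2*√703/3 ≈ 17.676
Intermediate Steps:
R(y) = 2*y/(1 + y) (R(y) = (2*y)/(1 + y) = 2*y/(1 + y))
s(F, u) = (-1 + F)*(16 + F)
√(s(R(-7), -4*(-1)) + 288) = √((-16 + (2*(-7)/(1 - 7))² + 15*(2*(-7)/(1 - 7))) + 288) = √((-16 + (2*(-7)/(-6))² + 15*(2*(-7)/(-6))) + 288) = √((-16 + (2*(-7)*(-⅙))² + 15*(2*(-7)*(-⅙))) + 288) = √((-16 + (7/3)² + 15*(7/3)) + 288) = √((-16 + 49/9 + 35) + 288) = √(220/9 + 288) = √(2812/9) = 2*√703/3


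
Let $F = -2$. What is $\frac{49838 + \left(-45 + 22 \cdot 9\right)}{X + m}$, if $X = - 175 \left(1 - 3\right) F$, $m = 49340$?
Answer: $\frac{49991}{48640} \approx 1.0278$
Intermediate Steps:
$X = -700$ ($X = - 175 \left(1 - 3\right) \left(-2\right) = - 175 \left(\left(-2\right) \left(-2\right)\right) = \left(-175\right) 4 = -700$)
$\frac{49838 + \left(-45 + 22 \cdot 9\right)}{X + m} = \frac{49838 + \left(-45 + 22 \cdot 9\right)}{-700 + 49340} = \frac{49838 + \left(-45 + 198\right)}{48640} = \left(49838 + 153\right) \frac{1}{48640} = 49991 \cdot \frac{1}{48640} = \frac{49991}{48640}$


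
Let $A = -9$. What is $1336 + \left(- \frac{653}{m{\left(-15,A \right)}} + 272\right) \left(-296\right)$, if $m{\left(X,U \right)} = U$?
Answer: $- \frac{905872}{9} \approx -1.0065 \cdot 10^{5}$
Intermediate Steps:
$1336 + \left(- \frac{653}{m{\left(-15,A \right)}} + 272\right) \left(-296\right) = 1336 + \left(- \frac{653}{-9} + 272\right) \left(-296\right) = 1336 + \left(\left(-653\right) \left(- \frac{1}{9}\right) + 272\right) \left(-296\right) = 1336 + \left(\frac{653}{9} + 272\right) \left(-296\right) = 1336 + \frac{3101}{9} \left(-296\right) = 1336 - \frac{917896}{9} = - \frac{905872}{9}$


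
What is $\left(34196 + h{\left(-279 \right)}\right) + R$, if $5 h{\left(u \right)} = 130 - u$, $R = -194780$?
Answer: $- \frac{802511}{5} \approx -1.605 \cdot 10^{5}$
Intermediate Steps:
$h{\left(u \right)} = 26 - \frac{u}{5}$ ($h{\left(u \right)} = \frac{130 - u}{5} = 26 - \frac{u}{5}$)
$\left(34196 + h{\left(-279 \right)}\right) + R = \left(34196 + \left(26 - - \frac{279}{5}\right)\right) - 194780 = \left(34196 + \left(26 + \frac{279}{5}\right)\right) - 194780 = \left(34196 + \frac{409}{5}\right) - 194780 = \frac{171389}{5} - 194780 = - \frac{802511}{5}$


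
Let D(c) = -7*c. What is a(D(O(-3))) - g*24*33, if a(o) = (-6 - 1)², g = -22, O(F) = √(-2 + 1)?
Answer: 17473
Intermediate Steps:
O(F) = I (O(F) = √(-1) = I)
a(o) = 49 (a(o) = (-7)² = 49)
a(D(O(-3))) - g*24*33 = 49 - (-22*24)*33 = 49 - (-528)*33 = 49 - 1*(-17424) = 49 + 17424 = 17473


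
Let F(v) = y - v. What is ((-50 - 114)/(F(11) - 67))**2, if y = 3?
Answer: 26896/5625 ≈ 4.7815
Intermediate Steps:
F(v) = 3 - v
((-50 - 114)/(F(11) - 67))**2 = ((-50 - 114)/((3 - 1*11) - 67))**2 = (-164/((3 - 11) - 67))**2 = (-164/(-8 - 67))**2 = (-164/(-75))**2 = (-164*(-1/75))**2 = (164/75)**2 = 26896/5625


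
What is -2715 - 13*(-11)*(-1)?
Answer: -2858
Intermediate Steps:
-2715 - 13*(-11)*(-1) = -2715 + 143*(-1) = -2715 - 143 = -2858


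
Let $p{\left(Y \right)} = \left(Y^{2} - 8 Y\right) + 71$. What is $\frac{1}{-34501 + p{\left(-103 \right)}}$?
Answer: $- \frac{1}{22997} \approx -4.3484 \cdot 10^{-5}$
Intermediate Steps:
$p{\left(Y \right)} = 71 + Y^{2} - 8 Y$
$\frac{1}{-34501 + p{\left(-103 \right)}} = \frac{1}{-34501 + \left(71 + \left(-103\right)^{2} - -824\right)} = \frac{1}{-34501 + \left(71 + 10609 + 824\right)} = \frac{1}{-34501 + 11504} = \frac{1}{-22997} = - \frac{1}{22997}$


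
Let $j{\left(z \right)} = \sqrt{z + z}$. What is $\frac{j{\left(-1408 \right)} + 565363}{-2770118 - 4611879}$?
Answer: $- \frac{565363}{7381997} - \frac{16 i \sqrt{11}}{7381997} \approx -0.076587 - 7.1886 \cdot 10^{-6} i$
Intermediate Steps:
$j{\left(z \right)} = \sqrt{2} \sqrt{z}$ ($j{\left(z \right)} = \sqrt{2 z} = \sqrt{2} \sqrt{z}$)
$\frac{j{\left(-1408 \right)} + 565363}{-2770118 - 4611879} = \frac{\sqrt{2} \sqrt{-1408} + 565363}{-2770118 - 4611879} = \frac{\sqrt{2} \cdot 8 i \sqrt{22} + 565363}{-7381997} = \left(16 i \sqrt{11} + 565363\right) \left(- \frac{1}{7381997}\right) = \left(565363 + 16 i \sqrt{11}\right) \left(- \frac{1}{7381997}\right) = - \frac{565363}{7381997} - \frac{16 i \sqrt{11}}{7381997}$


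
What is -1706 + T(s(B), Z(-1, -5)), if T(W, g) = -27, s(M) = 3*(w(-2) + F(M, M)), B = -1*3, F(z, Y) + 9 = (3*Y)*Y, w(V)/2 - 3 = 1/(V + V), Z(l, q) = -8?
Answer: -1733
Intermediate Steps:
w(V) = 6 + 1/V (w(V) = 6 + 2/(V + V) = 6 + 2/((2*V)) = 6 + 2*(1/(2*V)) = 6 + 1/V)
F(z, Y) = -9 + 3*Y**2 (F(z, Y) = -9 + (3*Y)*Y = -9 + 3*Y**2)
B = -3
s(M) = -21/2 + 9*M**2 (s(M) = 3*((6 + 1/(-2)) + (-9 + 3*M**2)) = 3*((6 - 1/2) + (-9 + 3*M**2)) = 3*(11/2 + (-9 + 3*M**2)) = 3*(-7/2 + 3*M**2) = -21/2 + 9*M**2)
-1706 + T(s(B), Z(-1, -5)) = -1706 - 27 = -1733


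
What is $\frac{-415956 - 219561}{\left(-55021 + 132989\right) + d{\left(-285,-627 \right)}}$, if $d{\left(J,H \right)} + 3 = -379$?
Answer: $- \frac{211839}{25862} \approx -8.1911$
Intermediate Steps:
$d{\left(J,H \right)} = -382$ ($d{\left(J,H \right)} = -3 - 379 = -382$)
$\frac{-415956 - 219561}{\left(-55021 + 132989\right) + d{\left(-285,-627 \right)}} = \frac{-415956 - 219561}{\left(-55021 + 132989\right) - 382} = - \frac{635517}{77968 - 382} = - \frac{635517}{77586} = \left(-635517\right) \frac{1}{77586} = - \frac{211839}{25862}$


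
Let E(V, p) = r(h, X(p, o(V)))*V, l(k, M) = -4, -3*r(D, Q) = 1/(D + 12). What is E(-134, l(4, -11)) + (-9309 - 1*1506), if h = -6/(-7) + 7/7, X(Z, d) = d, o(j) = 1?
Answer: -3146227/291 ≈ -10812.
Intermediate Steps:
h = 13/7 (h = -6*(-⅐) + 7*(⅐) = 6/7 + 1 = 13/7 ≈ 1.8571)
r(D, Q) = -1/(3*(12 + D)) (r(D, Q) = -1/(3*(D + 12)) = -1/(3*(12 + D)))
E(V, p) = -7*V/291 (E(V, p) = (-1/(36 + 3*(13/7)))*V = (-1/(36 + 39/7))*V = (-1/291/7)*V = (-1*7/291)*V = -7*V/291)
E(-134, l(4, -11)) + (-9309 - 1*1506) = -7/291*(-134) + (-9309 - 1*1506) = 938/291 + (-9309 - 1506) = 938/291 - 10815 = -3146227/291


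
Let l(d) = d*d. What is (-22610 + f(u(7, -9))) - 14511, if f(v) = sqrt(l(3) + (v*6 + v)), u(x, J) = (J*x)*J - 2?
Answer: -37121 + 2*sqrt(991) ≈ -37058.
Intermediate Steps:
l(d) = d**2
u(x, J) = -2 + x*J**2 (u(x, J) = x*J**2 - 2 = -2 + x*J**2)
f(v) = sqrt(9 + 7*v) (f(v) = sqrt(3**2 + (v*6 + v)) = sqrt(9 + (6*v + v)) = sqrt(9 + 7*v))
(-22610 + f(u(7, -9))) - 14511 = (-22610 + sqrt(9 + 7*(-2 + 7*(-9)**2))) - 14511 = (-22610 + sqrt(9 + 7*(-2 + 7*81))) - 14511 = (-22610 + sqrt(9 + 7*(-2 + 567))) - 14511 = (-22610 + sqrt(9 + 7*565)) - 14511 = (-22610 + sqrt(9 + 3955)) - 14511 = (-22610 + sqrt(3964)) - 14511 = (-22610 + 2*sqrt(991)) - 14511 = -37121 + 2*sqrt(991)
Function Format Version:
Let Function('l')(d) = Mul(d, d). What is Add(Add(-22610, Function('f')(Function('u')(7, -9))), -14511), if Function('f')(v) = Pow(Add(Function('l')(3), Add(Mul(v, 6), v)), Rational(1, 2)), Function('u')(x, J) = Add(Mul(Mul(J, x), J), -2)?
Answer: Add(-37121, Mul(2, Pow(991, Rational(1, 2)))) ≈ -37058.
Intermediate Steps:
Function('l')(d) = Pow(d, 2)
Function('u')(x, J) = Add(-2, Mul(x, Pow(J, 2))) (Function('u')(x, J) = Add(Mul(x, Pow(J, 2)), -2) = Add(-2, Mul(x, Pow(J, 2))))
Function('f')(v) = Pow(Add(9, Mul(7, v)), Rational(1, 2)) (Function('f')(v) = Pow(Add(Pow(3, 2), Add(Mul(v, 6), v)), Rational(1, 2)) = Pow(Add(9, Add(Mul(6, v), v)), Rational(1, 2)) = Pow(Add(9, Mul(7, v)), Rational(1, 2)))
Add(Add(-22610, Function('f')(Function('u')(7, -9))), -14511) = Add(Add(-22610, Pow(Add(9, Mul(7, Add(-2, Mul(7, Pow(-9, 2))))), Rational(1, 2))), -14511) = Add(Add(-22610, Pow(Add(9, Mul(7, Add(-2, Mul(7, 81)))), Rational(1, 2))), -14511) = Add(Add(-22610, Pow(Add(9, Mul(7, Add(-2, 567))), Rational(1, 2))), -14511) = Add(Add(-22610, Pow(Add(9, Mul(7, 565)), Rational(1, 2))), -14511) = Add(Add(-22610, Pow(Add(9, 3955), Rational(1, 2))), -14511) = Add(Add(-22610, Pow(3964, Rational(1, 2))), -14511) = Add(Add(-22610, Mul(2, Pow(991, Rational(1, 2)))), -14511) = Add(-37121, Mul(2, Pow(991, Rational(1, 2))))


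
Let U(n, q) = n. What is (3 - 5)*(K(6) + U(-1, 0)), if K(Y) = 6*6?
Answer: -70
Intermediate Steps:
K(Y) = 36
(3 - 5)*(K(6) + U(-1, 0)) = (3 - 5)*(36 - 1) = -2*35 = -70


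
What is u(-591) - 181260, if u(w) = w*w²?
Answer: -206606331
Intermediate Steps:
u(w) = w³
u(-591) - 181260 = (-591)³ - 181260 = -206425071 - 181260 = -206606331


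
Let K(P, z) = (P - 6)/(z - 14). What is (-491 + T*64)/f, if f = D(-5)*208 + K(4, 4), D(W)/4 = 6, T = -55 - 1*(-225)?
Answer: 51945/24961 ≈ 2.0810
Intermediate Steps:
T = 170 (T = -55 + 225 = 170)
D(W) = 24 (D(W) = 4*6 = 24)
K(P, z) = (-6 + P)/(-14 + z)
f = 24961/5 (f = 24*208 + (-6 + 4)/(-14 + 4) = 4992 - 2/(-10) = 4992 - ⅒*(-2) = 4992 + ⅕ = 24961/5 ≈ 4992.2)
(-491 + T*64)/f = (-491 + 170*64)/(24961/5) = (-491 + 10880)*(5/24961) = 10389*(5/24961) = 51945/24961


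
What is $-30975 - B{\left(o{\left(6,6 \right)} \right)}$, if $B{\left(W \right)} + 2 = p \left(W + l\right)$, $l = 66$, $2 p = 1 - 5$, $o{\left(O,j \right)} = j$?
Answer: $-30829$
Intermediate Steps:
$p = -2$ ($p = \frac{1 - 5}{2} = \frac{1}{2} \left(-4\right) = -2$)
$B{\left(W \right)} = -134 - 2 W$ ($B{\left(W \right)} = -2 - 2 \left(W + 66\right) = -2 - 2 \left(66 + W\right) = -2 - \left(132 + 2 W\right) = -134 - 2 W$)
$-30975 - B{\left(o{\left(6,6 \right)} \right)} = -30975 - \left(-134 - 12\right) = -30975 - -146 = -30975 + 146 = -30829$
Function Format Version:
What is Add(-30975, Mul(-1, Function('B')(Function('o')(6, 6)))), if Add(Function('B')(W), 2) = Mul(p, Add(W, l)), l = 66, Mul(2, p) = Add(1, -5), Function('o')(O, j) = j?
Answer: -30829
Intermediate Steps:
p = -2 (p = Mul(Rational(1, 2), Add(1, -5)) = Mul(Rational(1, 2), -4) = -2)
Function('B')(W) = Add(-134, Mul(-2, W)) (Function('B')(W) = Add(-2, Mul(-2, Add(W, 66))) = Add(-2, Mul(-2, Add(66, W))) = Add(-2, Add(-132, Mul(-2, W))) = Add(-134, Mul(-2, W)))
Add(-30975, Mul(-1, Function('B')(Function('o')(6, 6)))) = Add(-30975, Mul(-1, Add(-134, Mul(-2, 6)))) = Add(-30975, Mul(-1, Add(-134, -12))) = Add(-30975, Mul(-1, -146)) = Add(-30975, 146) = -30829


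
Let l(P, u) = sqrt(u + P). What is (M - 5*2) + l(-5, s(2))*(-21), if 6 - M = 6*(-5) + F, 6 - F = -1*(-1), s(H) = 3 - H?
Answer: 21 - 42*I ≈ 21.0 - 42.0*I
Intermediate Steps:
l(P, u) = sqrt(P + u)
F = 5 (F = 6 - (-1)*(-1) = 6 - 1*1 = 6 - 1 = 5)
M = 31 (M = 6 - (6*(-5) + 5) = 6 - (-30 + 5) = 6 - 1*(-25) = 6 + 25 = 31)
(M - 5*2) + l(-5, s(2))*(-21) = (31 - 5*2) + sqrt(-5 + (3 - 1*2))*(-21) = (31 - 10) + sqrt(-5 + (3 - 2))*(-21) = 21 + sqrt(-5 + 1)*(-21) = 21 + sqrt(-4)*(-21) = 21 + (2*I)*(-21) = 21 - 42*I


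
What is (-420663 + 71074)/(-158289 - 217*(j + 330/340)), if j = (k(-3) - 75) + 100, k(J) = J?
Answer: 11886026/5551303 ≈ 2.1411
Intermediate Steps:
j = 22 (j = (-3 - 75) + 100 = -78 + 100 = 22)
(-420663 + 71074)/(-158289 - 217*(j + 330/340)) = (-420663 + 71074)/(-158289 - 217*(22 + 330/340)) = -349589/(-158289 - 217*(22 + 330*(1/340))) = -349589/(-158289 - 217*(22 + 33/34)) = -349589/(-158289 - 217*781/34) = -349589/(-158289 - 169477/34) = -349589/(-5551303/34) = -349589*(-34/5551303) = 11886026/5551303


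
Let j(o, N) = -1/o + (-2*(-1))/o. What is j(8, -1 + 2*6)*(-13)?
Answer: -13/8 ≈ -1.6250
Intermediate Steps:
j(o, N) = 1/o (j(o, N) = -1/o + 2/o = 1/o)
j(8, -1 + 2*6)*(-13) = -13/8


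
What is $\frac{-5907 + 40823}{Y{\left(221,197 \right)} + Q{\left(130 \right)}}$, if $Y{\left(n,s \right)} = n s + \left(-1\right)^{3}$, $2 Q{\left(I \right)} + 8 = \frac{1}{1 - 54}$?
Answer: $\frac{3701096}{4614391} \approx 0.80208$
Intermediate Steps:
$Q{\left(I \right)} = - \frac{425}{106}$ ($Q{\left(I \right)} = -4 + \frac{1}{2 \left(1 - 54\right)} = -4 + \frac{1}{2 \left(-53\right)} = -4 + \frac{1}{2} \left(- \frac{1}{53}\right) = -4 - \frac{1}{106} = - \frac{425}{106}$)
$Y{\left(n,s \right)} = -1 + n s$ ($Y{\left(n,s \right)} = n s - 1 = -1 + n s$)
$\frac{-5907 + 40823}{Y{\left(221,197 \right)} + Q{\left(130 \right)}} = \frac{-5907 + 40823}{\left(-1 + 221 \cdot 197\right) - \frac{425}{106}} = \frac{34916}{\left(-1 + 43537\right) - \frac{425}{106}} = \frac{34916}{43536 - \frac{425}{106}} = \frac{34916}{\frac{4614391}{106}} = 34916 \cdot \frac{106}{4614391} = \frac{3701096}{4614391}$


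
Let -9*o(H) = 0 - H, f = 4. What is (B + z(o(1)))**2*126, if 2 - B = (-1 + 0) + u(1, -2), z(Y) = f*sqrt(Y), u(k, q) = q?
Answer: 5054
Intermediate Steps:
o(H) = H/9 (o(H) = -(0 - H)/9 = -(-1)*H/9 = H/9)
z(Y) = 4*sqrt(Y)
B = 5 (B = 2 - ((-1 + 0) - 2) = 2 - (-1 - 2) = 2 - 1*(-3) = 2 + 3 = 5)
(B + z(o(1)))**2*126 = (5 + 4*sqrt((1/9)*1))**2*126 = (5 + 4*sqrt(1/9))**2*126 = (5 + 4*(1/3))**2*126 = (5 + 4/3)**2*126 = (19/3)**2*126 = (361/9)*126 = 5054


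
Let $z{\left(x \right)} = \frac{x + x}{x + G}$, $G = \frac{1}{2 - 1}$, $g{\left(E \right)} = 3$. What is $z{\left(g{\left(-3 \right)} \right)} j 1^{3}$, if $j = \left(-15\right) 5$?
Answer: $- \frac{225}{2} \approx -112.5$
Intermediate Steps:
$G = 1$ ($G = 1^{-1} = 1$)
$j = -75$
$z{\left(x \right)} = \frac{2 x}{1 + x}$ ($z{\left(x \right)} = \frac{x + x}{x + 1} = \frac{2 x}{1 + x}$)
$z{\left(g{\left(-3 \right)} \right)} j 1^{3} = 2 \cdot 3 \frac{1}{1 + 3} \left(-75\right) 1^{3} = 2 \cdot 3 \cdot \frac{1}{4} \left(-75\right) 1 = \frac{3}{2} \left(-75\right) 1 = \left(- \frac{225}{2}\right) 1 = - \frac{225}{2}$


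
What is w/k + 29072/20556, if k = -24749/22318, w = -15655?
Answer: 1795686298042/127185111 ≈ 14119.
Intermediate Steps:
k = -24749/22318 (k = -24749*1/22318 = -24749/22318 ≈ -1.1089)
w/k + 29072/20556 = -15655/(-24749/22318) + 29072/20556 = -15655*(-22318/24749) + 29072*(1/20556) = 349388290/24749 + 7268/5139 = 1795686298042/127185111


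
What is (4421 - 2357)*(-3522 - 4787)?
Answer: -17149776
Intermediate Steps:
(4421 - 2357)*(-3522 - 4787) = 2064*(-8309) = -17149776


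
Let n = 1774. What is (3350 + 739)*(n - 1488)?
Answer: 1169454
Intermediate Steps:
(3350 + 739)*(n - 1488) = (3350 + 739)*(1774 - 1488) = 4089*286 = 1169454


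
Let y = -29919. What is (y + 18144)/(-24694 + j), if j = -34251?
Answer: 2355/11789 ≈ 0.19976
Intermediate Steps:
(y + 18144)/(-24694 + j) = (-29919 + 18144)/(-24694 - 34251) = -11775/(-58945) = -11775*(-1/58945) = 2355/11789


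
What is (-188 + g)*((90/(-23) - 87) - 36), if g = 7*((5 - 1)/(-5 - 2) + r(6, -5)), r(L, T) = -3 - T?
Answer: 519582/23 ≈ 22591.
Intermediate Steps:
g = 10 (g = 7*((5 - 1)/(-5 - 2) + (-3 - 1*(-5))) = 7*(4/(-7) + (-3 + 5)) = 7*(4*(-1/7) + 2) = 7*(-4/7 + 2) = 7*(10/7) = 10)
(-188 + g)*((90/(-23) - 87) - 36) = (-188 + 10)*((90/(-23) - 87) - 36) = -178*((90*(-1/23) - 87) - 36) = -178*((-90/23 - 87) - 36) = -178*(-2091/23 - 36) = -178*(-2919/23) = 519582/23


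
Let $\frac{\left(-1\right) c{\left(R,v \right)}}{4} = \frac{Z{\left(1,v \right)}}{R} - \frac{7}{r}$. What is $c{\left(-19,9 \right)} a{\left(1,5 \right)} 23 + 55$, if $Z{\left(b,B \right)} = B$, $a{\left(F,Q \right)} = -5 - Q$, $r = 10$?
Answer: $- \frac{19471}{19} \approx -1024.8$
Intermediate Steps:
$c{\left(R,v \right)} = \frac{14}{5} - \frac{4 v}{R}$ ($c{\left(R,v \right)} = - 4 \left(\frac{v}{R} - \frac{7}{10}\right) = - 4 \left(- \frac{7}{10} + \frac{v}{R}\right) = \frac{14}{5} - \frac{4 v}{R}$)
$c{\left(-19,9 \right)} a{\left(1,5 \right)} 23 + 55 = \left(\frac{14}{5} - \frac{36}{-19}\right) \left(-5 - 5\right) 23 + 55 = \left(\frac{14}{5} - 36 \left(- \frac{1}{19}\right)\right) \left(-5 - 5\right) 23 + 55 = \left(\frac{14}{5} + \frac{36}{19}\right) \left(\left(-10\right) 23\right) + 55 = \frac{446}{95} \left(-230\right) + 55 = - \frac{20516}{19} + 55 = - \frac{19471}{19}$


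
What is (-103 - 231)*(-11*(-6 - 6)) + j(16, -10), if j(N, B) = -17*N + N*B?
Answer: -44520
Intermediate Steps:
j(N, B) = -17*N + B*N
(-103 - 231)*(-11*(-6 - 6)) + j(16, -10) = (-103 - 231)*(-11*(-6 - 6)) + 16*(-17 - 10) = -(-3674)*(-12) + 16*(-27) = -334*132 - 432 = -44088 - 432 = -44520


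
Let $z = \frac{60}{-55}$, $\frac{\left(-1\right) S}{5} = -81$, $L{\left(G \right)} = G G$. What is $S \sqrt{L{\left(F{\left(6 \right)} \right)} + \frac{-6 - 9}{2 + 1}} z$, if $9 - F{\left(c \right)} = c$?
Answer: $- \frac{9720}{11} \approx -883.64$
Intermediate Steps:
$F{\left(c \right)} = 9 - c$
$L{\left(G \right)} = G^{2}$
$S = 405$ ($S = \left(-5\right) \left(-81\right) = 405$)
$z = - \frac{12}{11}$ ($z = 60 \left(- \frac{1}{55}\right) = - \frac{12}{11} \approx -1.0909$)
$S \sqrt{L{\left(F{\left(6 \right)} \right)} + \frac{-6 - 9}{2 + 1}} z = 405 \sqrt{\left(9 - 6\right)^{2} + \frac{-6 - 9}{2 + 1}} \left(- \frac{12}{11}\right) = 405 \sqrt{\left(9 - 6\right)^{2} - \frac{15}{3}} \left(- \frac{12}{11}\right) = 405 \sqrt{3^{2} - 5} \left(- \frac{12}{11}\right) = 405 \sqrt{9 - 5} \left(- \frac{12}{11}\right) = 405 \sqrt{4} \left(- \frac{12}{11}\right) = 405 \cdot 2 \left(- \frac{12}{11}\right) = 810 \left(- \frac{12}{11}\right) = - \frac{9720}{11}$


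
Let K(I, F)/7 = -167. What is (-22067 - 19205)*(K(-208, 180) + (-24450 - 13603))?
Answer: 1618770384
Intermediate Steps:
K(I, F) = -1169 (K(I, F) = 7*(-167) = -1169)
(-22067 - 19205)*(K(-208, 180) + (-24450 - 13603)) = (-22067 - 19205)*(-1169 + (-24450 - 13603)) = -41272*(-1169 - 38053) = -41272*(-39222) = 1618770384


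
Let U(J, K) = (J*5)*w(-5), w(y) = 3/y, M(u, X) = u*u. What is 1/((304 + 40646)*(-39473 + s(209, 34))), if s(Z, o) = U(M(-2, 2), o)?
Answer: -1/1616910750 ≈ -6.1846e-10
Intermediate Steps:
M(u, X) = u²
U(J, K) = -3*J (U(J, K) = (J*5)*(3/(-5)) = (5*J)*(3*(-⅕)) = (5*J)*(-⅗) = -3*J)
s(Z, o) = -12 (s(Z, o) = -3*(-2)² = -3*4 = -12)
1/((304 + 40646)*(-39473 + s(209, 34))) = 1/((304 + 40646)*(-39473 - 12)) = 1/(40950*(-39485)) = 1/(-1616910750) = -1/1616910750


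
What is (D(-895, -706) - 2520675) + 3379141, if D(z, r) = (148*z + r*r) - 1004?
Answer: 1223438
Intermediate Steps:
D(z, r) = -1004 + r² + 148*z (D(z, r) = (148*z + r²) - 1004 = (r² + 148*z) - 1004 = -1004 + r² + 148*z)
(D(-895, -706) - 2520675) + 3379141 = ((-1004 + (-706)² + 148*(-895)) - 2520675) + 3379141 = ((-1004 + 498436 - 132460) - 2520675) + 3379141 = (364972 - 2520675) + 3379141 = -2155703 + 3379141 = 1223438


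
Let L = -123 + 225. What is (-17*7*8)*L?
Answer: -97104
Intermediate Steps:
L = 102
(-17*7*8)*L = (-17*7*8)*102 = -119*8*102 = -952*102 = -97104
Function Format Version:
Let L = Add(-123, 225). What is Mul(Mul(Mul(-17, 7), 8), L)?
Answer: -97104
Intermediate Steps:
L = 102
Mul(Mul(Mul(-17, 7), 8), L) = Mul(Mul(Mul(-17, 7), 8), 102) = Mul(Mul(-119, 8), 102) = Mul(-952, 102) = -97104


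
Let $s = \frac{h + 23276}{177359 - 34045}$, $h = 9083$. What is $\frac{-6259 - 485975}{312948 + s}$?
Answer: $- \frac{70544023476}{44849862031} \approx -1.5729$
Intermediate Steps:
$s = \frac{32359}{143314}$ ($s = \frac{9083 + 23276}{177359 - 34045} = \frac{32359}{143314} \approx 0.22579$)
$\frac{-6259 - 485975}{312948 + s} = \frac{-6259 - 485975}{312948 + \frac{32359}{143314}} = - \frac{492234}{\frac{44849862031}{143314}} = \left(-492234\right) \frac{143314}{44849862031} = - \frac{70544023476}{44849862031}$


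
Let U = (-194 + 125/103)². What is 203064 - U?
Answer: 1760005527/10609 ≈ 1.6590e+5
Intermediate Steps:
U = 394300449/10609 (U = (-194 + 125*(1/103))² = (-194 + 125/103)² = (-19857/103)² = 394300449/10609 ≈ 37167.)
203064 - U = 203064 - 1*394300449/10609 = 203064 - 394300449/10609 = 1760005527/10609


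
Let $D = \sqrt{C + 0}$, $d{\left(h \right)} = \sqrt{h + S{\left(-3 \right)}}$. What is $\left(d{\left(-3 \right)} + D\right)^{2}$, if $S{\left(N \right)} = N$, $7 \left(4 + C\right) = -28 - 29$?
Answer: $- \frac{127}{7} - \frac{2 \sqrt{3570}}{7} \approx -35.214$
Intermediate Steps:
$C = - \frac{85}{7}$ ($C = -4 + \frac{-28 - 29}{7} = -4 + \frac{1}{7} \left(-57\right) = -4 - \frac{57}{7} = - \frac{85}{7} \approx -12.143$)
$d{\left(h \right)} = \sqrt{-3 + h}$ ($d{\left(h \right)} = \sqrt{h - 3} = \sqrt{-3 + h}$)
$D = \frac{i \sqrt{595}}{7}$ ($D = \sqrt{- \frac{85}{7} + 0} = \sqrt{- \frac{85}{7}} = \frac{i \sqrt{595}}{7} \approx 3.4847 i$)
$\left(d{\left(-3 \right)} + D\right)^{2} = \left(\sqrt{-3 - 3} + \frac{i \sqrt{595}}{7}\right)^{2} = \left(\sqrt{-6} + \frac{i \sqrt{595}}{7}\right)^{2} = \left(i \sqrt{6} + \frac{i \sqrt{595}}{7}\right)^{2}$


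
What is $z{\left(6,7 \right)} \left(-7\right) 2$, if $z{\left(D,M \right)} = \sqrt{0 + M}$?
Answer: $- 14 \sqrt{7} \approx -37.041$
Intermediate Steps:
$z{\left(D,M \right)} = \sqrt{M}$
$z{\left(6,7 \right)} \left(-7\right) 2 = \sqrt{7} \left(-7\right) 2 = - 7 \sqrt{7} \cdot 2 = - 14 \sqrt{7}$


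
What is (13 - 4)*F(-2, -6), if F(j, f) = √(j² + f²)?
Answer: 18*√10 ≈ 56.921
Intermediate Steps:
F(j, f) = √(f² + j²)
(13 - 4)*F(-2, -6) = (13 - 4)*√((-6)² + (-2)²) = 9*√(36 + 4) = 9*√40 = 9*(2*√10) = 18*√10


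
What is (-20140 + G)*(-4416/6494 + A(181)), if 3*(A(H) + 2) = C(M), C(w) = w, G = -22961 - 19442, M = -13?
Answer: 251338243/573 ≈ 4.3864e+5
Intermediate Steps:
G = -42403
A(H) = -19/3 (A(H) = -2 + (⅓)*(-13) = -2 - 13/3 = -19/3)
(-20140 + G)*(-4416/6494 + A(181)) = (-20140 - 42403)*(-4416/6494 - 19/3) = -62543*(-4416*1/6494 - 19/3) = -62543*(-2208/3247 - 19/3) = -62543*(-68317/9741) = 251338243/573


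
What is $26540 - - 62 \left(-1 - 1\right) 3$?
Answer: $26168$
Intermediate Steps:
$26540 - - 62 \left(-1 - 1\right) 3 = 26540 - - 62 \left(\left(-2\right) 3\right) = 26540 - \left(-62\right) \left(-6\right) = 26540 - 372 = 26168$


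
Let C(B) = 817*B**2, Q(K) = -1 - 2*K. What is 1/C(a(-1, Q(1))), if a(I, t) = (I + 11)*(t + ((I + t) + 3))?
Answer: 1/1307200 ≈ 7.6499e-7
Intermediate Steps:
a(I, t) = (11 + I)*(3 + I + 2*t) (a(I, t) = (11 + I)*(t + (3 + I + t)) = (11 + I)*(3 + I + 2*t))
1/C(a(-1, Q(1))) = 1/(817*(33 + (-1)**2 + 14*(-1) + 22*(-1 - 2*1) + 2*(-1)*(-1 - 2*1))**2) = 1/(817*(33 + 1 - 14 + 22*(-1 - 2) + 2*(-1)*(-1 - 2))**2) = 1/(817*(33 + 1 - 14 + 22*(-3) + 2*(-1)*(-3))**2) = 1/(817*(33 + 1 - 14 - 66 + 6)**2) = 1/(817*(-40)**2) = 1/(817*1600) = 1/1307200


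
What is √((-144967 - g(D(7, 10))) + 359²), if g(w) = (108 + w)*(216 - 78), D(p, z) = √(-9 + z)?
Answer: 2*I*√7782 ≈ 176.43*I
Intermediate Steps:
g(w) = 14904 + 138*w (g(w) = (108 + w)*138 = 14904 + 138*w)
√((-144967 - g(D(7, 10))) + 359²) = √((-144967 - (14904 + 138*√(-9 + 10))) + 359²) = √((-144967 - (14904 + 138*√1)) + 128881) = √((-144967 - (14904 + 138*1)) + 128881) = √((-144967 - (14904 + 138)) + 128881) = √((-144967 - 1*15042) + 128881) = √((-144967 - 15042) + 128881) = √(-160009 + 128881) = √(-31128) = 2*I*√7782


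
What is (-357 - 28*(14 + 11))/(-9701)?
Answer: 1057/9701 ≈ 0.10896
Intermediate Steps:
(-357 - 28*(14 + 11))/(-9701) = (-357 - 28*25)*(-1/9701) = (-357 - 700)*(-1/9701) = -1057*(-1/9701) = 1057/9701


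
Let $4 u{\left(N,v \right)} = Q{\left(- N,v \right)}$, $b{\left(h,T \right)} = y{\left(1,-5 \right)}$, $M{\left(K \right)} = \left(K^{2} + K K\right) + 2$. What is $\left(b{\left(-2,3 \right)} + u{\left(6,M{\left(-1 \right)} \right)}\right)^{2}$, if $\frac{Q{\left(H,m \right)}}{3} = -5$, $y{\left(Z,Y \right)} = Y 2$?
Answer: $\frac{3025}{16} \approx 189.06$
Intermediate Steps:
$y{\left(Z,Y \right)} = 2 Y$
$M{\left(K \right)} = 2 + 2 K^{2}$ ($M{\left(K \right)} = \left(K^{2} + K^{2}\right) + 2 = 2 K^{2} + 2 = 2 + 2 K^{2}$)
$Q{\left(H,m \right)} = -15$ ($Q{\left(H,m \right)} = 3 \left(-5\right) = -15$)
$b{\left(h,T \right)} = -10$ ($b{\left(h,T \right)} = 2 \left(-5\right) = -10$)
$u{\left(N,v \right)} = - \frac{15}{4}$ ($u{\left(N,v \right)} = \frac{1}{4} \left(-15\right) = - \frac{15}{4}$)
$\left(b{\left(-2,3 \right)} + u{\left(6,M{\left(-1 \right)} \right)}\right)^{2} = \left(-10 - \frac{15}{4}\right)^{2} = \left(- \frac{55}{4}\right)^{2} = \frac{3025}{16}$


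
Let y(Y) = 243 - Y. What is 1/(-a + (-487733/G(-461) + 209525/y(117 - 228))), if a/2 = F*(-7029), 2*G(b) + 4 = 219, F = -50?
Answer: -76110/53797986089 ≈ -1.4147e-6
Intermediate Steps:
G(b) = 215/2 (G(b) = -2 + (½)*219 = -2 + 219/2 = 215/2)
a = 702900 (a = 2*(-50*(-7029)) = 2*351450 = 702900)
1/(-a + (-487733/G(-461) + 209525/y(117 - 228))) = 1/(-1*702900 + (-487733/215/2 + 209525/(243 - (117 - 228)))) = 1/(-702900 + (-487733*2/215 + 209525/(243 - 1*(-111)))) = 1/(-702900 + (-975466/215 + 209525/(243 + 111))) = 1/(-702900 + (-975466/215 + 209525/354)) = 1/(-702900 - 300267089/76110) = 1/(-53797986089/76110) = -76110/53797986089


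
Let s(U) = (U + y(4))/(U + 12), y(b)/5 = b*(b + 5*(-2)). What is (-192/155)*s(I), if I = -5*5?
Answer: -5568/403 ≈ -13.816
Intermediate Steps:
I = -25
y(b) = 5*b*(-10 + b) (y(b) = 5*(b*(b + 5*(-2))) = 5*(b*(b - 10)) = 5*(b*(-10 + b)) = 5*b*(-10 + b))
s(U) = (-120 + U)/(12 + U) (s(U) = (U + 5*4*(-10 + 4))/(U + 12) = (U + 5*4*(-6))/(12 + U) = (U - 120)/(12 + U) = (-120 + U)/(12 + U))
(-192/155)*s(I) = (-192/155)*((-120 - 25)/(12 - 25)) = (-192*1/155)*(-145/(-13)) = -(-192)*(-145)/2015 = -192/155*145/13 = -5568/403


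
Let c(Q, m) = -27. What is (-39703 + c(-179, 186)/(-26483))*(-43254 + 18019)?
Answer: 26533454862670/26483 ≈ 1.0019e+9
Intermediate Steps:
(-39703 + c(-179, 186)/(-26483))*(-43254 + 18019) = (-39703 - 27/(-26483))*(-43254 + 18019) = (-39703 - 27*(-1/26483))*(-25235) = (-39703 + 27/26483)*(-25235) = -1051454522/26483*(-25235) = 26533454862670/26483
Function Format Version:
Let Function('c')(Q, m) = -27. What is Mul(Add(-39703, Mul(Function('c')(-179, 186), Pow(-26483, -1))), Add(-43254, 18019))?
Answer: Rational(26533454862670, 26483) ≈ 1.0019e+9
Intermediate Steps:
Mul(Add(-39703, Mul(Function('c')(-179, 186), Pow(-26483, -1))), Add(-43254, 18019)) = Mul(Add(-39703, Mul(-27, Pow(-26483, -1))), Add(-43254, 18019)) = Mul(Add(-39703, Mul(-27, Rational(-1, 26483))), -25235) = Mul(Add(-39703, Rational(27, 26483)), -25235) = Mul(Rational(-1051454522, 26483), -25235) = Rational(26533454862670, 26483)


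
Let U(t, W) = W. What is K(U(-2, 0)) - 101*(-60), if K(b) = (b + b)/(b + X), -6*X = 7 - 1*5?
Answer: 6060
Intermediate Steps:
X = -1/3 (X = -(7 - 1*5)/6 = -(7 - 5)/6 = -1/6*2 = -1/3 ≈ -0.33333)
K(b) = 2*b/(-1/3 + b) (K(b) = (b + b)/(b - 1/3) = (2*b)/(-1/3 + b) = 2*b/(-1/3 + b))
K(U(-2, 0)) - 101*(-60) = 6*0/(-1 + 3*0) - 101*(-60) = 6*0/(-1 + 0) + 6060 = 6*0/(-1) + 6060 = 6*0*(-1) + 6060 = 0 + 6060 = 6060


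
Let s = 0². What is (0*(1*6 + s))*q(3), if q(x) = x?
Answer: 0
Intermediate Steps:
s = 0
(0*(1*6 + s))*q(3) = (0*(1*6 + 0))*3 = (0*(6 + 0))*3 = (0*6)*3 = 0*3 = 0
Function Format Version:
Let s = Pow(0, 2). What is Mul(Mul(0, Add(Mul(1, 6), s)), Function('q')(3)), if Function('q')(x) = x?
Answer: 0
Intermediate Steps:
s = 0
Mul(Mul(0, Add(Mul(1, 6), s)), Function('q')(3)) = Mul(Mul(0, Add(Mul(1, 6), 0)), 3) = Mul(Mul(0, Add(6, 0)), 3) = Mul(Mul(0, 6), 3) = Mul(0, 3) = 0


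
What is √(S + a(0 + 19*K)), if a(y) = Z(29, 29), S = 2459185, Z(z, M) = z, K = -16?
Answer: 3*√273246 ≈ 1568.2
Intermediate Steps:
a(y) = 29
√(S + a(0 + 19*K)) = √(2459185 + 29) = √2459214 = 3*√273246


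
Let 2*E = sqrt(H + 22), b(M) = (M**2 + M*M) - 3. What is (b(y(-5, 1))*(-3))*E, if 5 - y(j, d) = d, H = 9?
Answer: -87*sqrt(31)/2 ≈ -242.20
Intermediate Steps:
y(j, d) = 5 - d
b(M) = -3 + 2*M**2 (b(M) = (M**2 + M**2) - 3 = 2*M**2 - 3 = -3 + 2*M**2)
E = sqrt(31)/2 (E = sqrt(9 + 22)/2 = sqrt(31)/2 ≈ 2.7839)
(b(y(-5, 1))*(-3))*E = ((-3 + 2*(5 - 1*1)**2)*(-3))*(sqrt(31)/2) = ((-3 + 2*(5 - 1)**2)*(-3))*(sqrt(31)/2) = ((-3 + 2*4**2)*(-3))*(sqrt(31)/2) = ((-3 + 2*16)*(-3))*(sqrt(31)/2) = ((-3 + 32)*(-3))*(sqrt(31)/2) = (29*(-3))*(sqrt(31)/2) = -87*sqrt(31)/2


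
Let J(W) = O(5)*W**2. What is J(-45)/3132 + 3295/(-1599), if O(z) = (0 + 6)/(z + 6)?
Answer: -1742435/1020162 ≈ -1.7080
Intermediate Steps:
O(z) = 6/(6 + z)
J(W) = 6*W**2/11 (J(W) = (6/(6 + 5))*W**2 = (6/11)*W**2 = (6*(1/11))*W**2 = 6*W**2/11)
J(-45)/3132 + 3295/(-1599) = ((6/11)*(-45)**2)/3132 + 3295/(-1599) = ((6/11)*2025)*(1/3132) + 3295*(-1/1599) = (12150/11)*(1/3132) - 3295/1599 = 225/638 - 3295/1599 = -1742435/1020162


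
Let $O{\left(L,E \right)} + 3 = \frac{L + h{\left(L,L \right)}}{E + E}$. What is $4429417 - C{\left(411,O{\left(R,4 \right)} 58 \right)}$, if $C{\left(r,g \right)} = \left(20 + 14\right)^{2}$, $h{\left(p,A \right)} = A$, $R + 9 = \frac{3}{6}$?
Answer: $4428261$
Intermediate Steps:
$R = - \frac{17}{2}$ ($R = -9 + \frac{3}{6} = -9 + 3 \cdot \frac{1}{6} = -9 + \frac{1}{2} = - \frac{17}{2} \approx -8.5$)
$O{\left(L,E \right)} = -3 + \frac{L}{E}$ ($O{\left(L,E \right)} = -3 + \frac{L + L}{E + E} = -3 + \frac{2 L}{2 E} = -3 + 2 L \frac{1}{2 E} = -3 + \frac{L}{E}$)
$C{\left(r,g \right)} = 1156$ ($C{\left(r,g \right)} = 34^{2} = 1156$)
$4429417 - C{\left(411,O{\left(R,4 \right)} 58 \right)} = 4429417 - 1156 = 4428261$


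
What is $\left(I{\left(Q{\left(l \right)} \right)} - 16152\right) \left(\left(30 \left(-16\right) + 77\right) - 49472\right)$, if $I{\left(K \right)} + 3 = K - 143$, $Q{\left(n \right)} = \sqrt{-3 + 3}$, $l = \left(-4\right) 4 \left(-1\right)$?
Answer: $812862750$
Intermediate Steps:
$l = 16$ ($l = \left(-16\right) \left(-1\right) = 16$)
$Q{\left(n \right)} = 0$ ($Q{\left(n \right)} = \sqrt{0} = 0$)
$I{\left(K \right)} = -146 + K$ ($I{\left(K \right)} = -3 + \left(K - 143\right) = -3 + \left(-143 + K\right) = -146 + K$)
$\left(I{\left(Q{\left(l \right)} \right)} - 16152\right) \left(\left(30 \left(-16\right) + 77\right) - 49472\right) = \left(\left(-146 + 0\right) - 16152\right) \left(\left(30 \left(-16\right) + 77\right) - 49472\right) = \left(-146 - 16152\right) \left(\left(-480 + 77\right) - 49472\right) = - 16298 \left(-403 - 49472\right) = \left(-16298\right) \left(-49875\right) = 812862750$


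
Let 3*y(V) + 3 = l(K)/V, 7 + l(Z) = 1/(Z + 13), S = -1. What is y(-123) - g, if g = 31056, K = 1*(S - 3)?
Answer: -103140235/3321 ≈ -31057.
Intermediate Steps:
K = -4 (K = 1*(-1 - 3) = 1*(-4) = -4)
l(Z) = -7 + 1/(13 + Z) (l(Z) = -7 + 1/(Z + 13) = -7 + 1/(13 + Z))
y(V) = -1 - 62/(27*V) (y(V) = -1 + (((-90 - 7*(-4))/(13 - 4))/V)/3 = -1 + (((-90 + 28)/9)/V)/3 = -1 + (((1/9)*(-62))/V)/3 = -1 + (-62/(9*V))/3 = -1 - 62/(27*V))
y(-123) - g = (-62/27 - 1*(-123))/(-123) - 1*31056 = -(-62/27 + 123)/123 - 31056 = -1/123*3259/27 - 31056 = -3259/3321 - 31056 = -103140235/3321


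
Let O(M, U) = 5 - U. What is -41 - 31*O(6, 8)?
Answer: 52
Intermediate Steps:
-41 - 31*O(6, 8) = -41 - 31*(5 - 1*8) = -41 - 31*(5 - 8) = -41 - 31*(-3) = -41 + 93 = 52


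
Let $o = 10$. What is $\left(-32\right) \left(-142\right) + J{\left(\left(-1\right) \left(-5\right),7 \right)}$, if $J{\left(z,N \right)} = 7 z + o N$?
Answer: $4649$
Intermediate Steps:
$J{\left(z,N \right)} = 7 z + 10 N$
$\left(-32\right) \left(-142\right) + J{\left(\left(-1\right) \left(-5\right),7 \right)} = \left(-32\right) \left(-142\right) + \left(7 \left(\left(-1\right) \left(-5\right)\right) + 10 \cdot 7\right) = 4544 + \left(7 \cdot 5 + 70\right) = 4544 + \left(35 + 70\right) = 4544 + 105 = 4649$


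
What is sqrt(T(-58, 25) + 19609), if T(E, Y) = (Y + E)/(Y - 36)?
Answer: 2*sqrt(4903) ≈ 140.04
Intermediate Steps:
T(E, Y) = (E + Y)/(-36 + Y)
sqrt(T(-58, 25) + 19609) = sqrt((-58 + 25)/(-36 + 25) + 19609) = sqrt(-33/(-11) + 19609) = sqrt(-1/11*(-33) + 19609) = sqrt(3 + 19609) = sqrt(19612) = 2*sqrt(4903)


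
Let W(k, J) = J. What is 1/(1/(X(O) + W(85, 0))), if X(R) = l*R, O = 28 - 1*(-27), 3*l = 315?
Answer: 5775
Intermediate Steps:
l = 105 (l = (⅓)*315 = 105)
O = 55 (O = 28 + 27 = 55)
X(R) = 105*R
1/(1/(X(O) + W(85, 0))) = 1/(1/(105*55 + 0)) = 1/(1/(5775 + 0)) = 1/(1/5775) = 5775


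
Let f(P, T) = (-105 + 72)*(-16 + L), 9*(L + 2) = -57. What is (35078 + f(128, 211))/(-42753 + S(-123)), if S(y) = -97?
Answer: -35881/42850 ≈ -0.83736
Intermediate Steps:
L = -25/3 (L = -2 + (⅑)*(-57) = -2 - 19/3 = -25/3 ≈ -8.3333)
f(P, T) = 803 (f(P, T) = (-105 + 72)*(-16 - 25/3) = -33*(-73/3) = 803)
(35078 + f(128, 211))/(-42753 + S(-123)) = (35078 + 803)/(-42753 - 97) = 35881/(-42850) = 35881*(-1/42850) = -35881/42850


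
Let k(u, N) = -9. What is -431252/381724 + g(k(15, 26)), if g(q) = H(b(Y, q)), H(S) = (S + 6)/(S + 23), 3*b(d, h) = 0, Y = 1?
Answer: -1907113/2194913 ≈ -0.86888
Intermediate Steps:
b(d, h) = 0 (b(d, h) = (⅓)*0 = 0)
H(S) = (6 + S)/(23 + S)
g(q) = 6/23 (g(q) = (6 + 0)/(23 + 0) = 6/23)
-431252/381724 + g(k(15, 26)) = -431252/381724 + 6/23 = -431252*1/381724 + 6/23 = -107813/95431 + 6/23 = -1907113/2194913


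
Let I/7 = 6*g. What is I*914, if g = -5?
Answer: -191940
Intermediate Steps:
I = -210 (I = 7*(6*(-5)) = 7*(-30) = -210)
I*914 = -210*914 = -191940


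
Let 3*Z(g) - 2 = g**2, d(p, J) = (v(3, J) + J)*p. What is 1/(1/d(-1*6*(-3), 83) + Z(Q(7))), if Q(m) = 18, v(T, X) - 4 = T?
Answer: 1620/176041 ≈ 0.0092024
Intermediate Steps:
v(T, X) = 4 + T
d(p, J) = p*(7 + J) (d(p, J) = ((4 + 3) + J)*p = (7 + J)*p = p*(7 + J))
Z(g) = 2/3 + g**2/3
1/(1/d(-1*6*(-3), 83) + Z(Q(7))) = 1/(1/((-1*6*(-3))*(7 + 83)) + (2/3 + (1/3)*18**2)) = 1/(1/(-6*(-3)*90) + (2/3 + (1/3)*324)) = 1/(1/(18*90) + (2/3 + 108)) = 1/(1/1620 + 326/3) = 1/(176041/1620) = 1620/176041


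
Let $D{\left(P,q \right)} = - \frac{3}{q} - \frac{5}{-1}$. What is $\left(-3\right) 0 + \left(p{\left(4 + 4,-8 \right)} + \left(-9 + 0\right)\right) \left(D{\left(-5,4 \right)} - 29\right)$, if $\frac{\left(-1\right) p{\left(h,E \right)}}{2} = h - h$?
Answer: $\frac{891}{4} \approx 222.75$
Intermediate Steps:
$D{\left(P,q \right)} = 5 - \frac{3}{q}$ ($D{\left(P,q \right)} = - \frac{3}{q} - -5 = - \frac{3}{q} + 5 = 5 - \frac{3}{q}$)
$p{\left(h,E \right)} = 0$ ($p{\left(h,E \right)} = - 2 \left(h - h\right) = \left(-2\right) 0 = 0$)
$\left(-3\right) 0 + \left(p{\left(4 + 4,-8 \right)} + \left(-9 + 0\right)\right) \left(D{\left(-5,4 \right)} - 29\right) = \left(-3\right) 0 + \left(0 + \left(-9 + 0\right)\right) \left(\left(5 - \frac{3}{4}\right) - 29\right) = 0 + \left(0 - 9\right) \left(\left(5 - \frac{3}{4}\right) - 29\right) = 0 - 9 \left(\left(5 - \frac{3}{4}\right) - 29\right) = 0 - 9 \left(\frac{17}{4} - 29\right) = 0 - - \frac{891}{4} = 0 + \frac{891}{4} = \frac{891}{4}$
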